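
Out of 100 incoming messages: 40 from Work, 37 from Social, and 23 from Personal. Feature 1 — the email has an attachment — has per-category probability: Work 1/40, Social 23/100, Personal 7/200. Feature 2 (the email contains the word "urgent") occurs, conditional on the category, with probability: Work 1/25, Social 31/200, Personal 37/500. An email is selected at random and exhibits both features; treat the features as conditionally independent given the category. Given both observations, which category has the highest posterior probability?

Social

Prior × likelihood for each hypothesis:
  Work: 0.4 × 0.025 × 0.04 = 0.0004
  Social: 0.37 × 0.23 × 0.155 = 0.0131905
  Personal: 0.23 × 0.035 × 0.074 = 0.0005957
Total = 0.0141862.
Largest term belongs to Social, so Social is most probable.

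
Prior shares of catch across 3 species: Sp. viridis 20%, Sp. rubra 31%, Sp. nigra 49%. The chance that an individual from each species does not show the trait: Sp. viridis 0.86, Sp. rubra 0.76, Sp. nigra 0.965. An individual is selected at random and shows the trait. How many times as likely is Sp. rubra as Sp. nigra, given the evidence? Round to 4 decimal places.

4.3382

Taking complements, P(trait | each) = Sp. viridis 0.14, Sp. rubra 0.24, Sp. nigra 0.035.
Unnormalized posteriors (prior × likelihood):
  Sp. viridis: 0.2 × 0.14 = 0.028
  Sp. rubra: 0.31 × 0.24 = 0.0744
  Sp. nigra: 0.49 × 0.035 = 0.01715
Normalizing constant = 0.11955.
The ratio is 0.0744 / 0.01715 (the normalizer cancels) = 4.3382.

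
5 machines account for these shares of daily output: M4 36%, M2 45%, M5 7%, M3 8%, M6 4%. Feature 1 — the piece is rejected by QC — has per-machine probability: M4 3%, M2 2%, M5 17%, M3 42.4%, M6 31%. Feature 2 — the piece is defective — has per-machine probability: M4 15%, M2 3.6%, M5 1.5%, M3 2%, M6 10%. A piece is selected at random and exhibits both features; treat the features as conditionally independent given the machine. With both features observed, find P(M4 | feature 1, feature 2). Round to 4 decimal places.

Compute prior × likelihood for every hypothesis:
  M4: 0.36 × 0.03 × 0.15 = 0.00162
  M2: 0.45 × 0.02 × 0.036 = 0.000324
  M5: 0.07 × 0.17 × 0.015 = 0.0001785
  M3: 0.08 × 0.424 × 0.02 = 0.0006784
  M6: 0.04 × 0.31 × 0.1 = 0.00124
Total = 0.0040409.
P(M4 | evidence) = 0.00162 / 0.0040409 ≈ 0.4009.

0.4009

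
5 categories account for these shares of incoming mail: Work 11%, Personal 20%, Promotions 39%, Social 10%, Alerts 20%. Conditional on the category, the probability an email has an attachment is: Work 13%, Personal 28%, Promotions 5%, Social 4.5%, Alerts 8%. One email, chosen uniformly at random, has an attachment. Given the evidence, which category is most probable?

Personal

Prior × likelihood for each hypothesis:
  Work: 0.11 × 0.13 = 0.0143
  Personal: 0.2 × 0.28 = 0.056
  Promotions: 0.39 × 0.05 = 0.0195
  Social: 0.1 × 0.045 = 0.0045
  Alerts: 0.2 × 0.08 = 0.016
Sum = 0.1103.
Largest term belongs to Personal, so Personal is most probable.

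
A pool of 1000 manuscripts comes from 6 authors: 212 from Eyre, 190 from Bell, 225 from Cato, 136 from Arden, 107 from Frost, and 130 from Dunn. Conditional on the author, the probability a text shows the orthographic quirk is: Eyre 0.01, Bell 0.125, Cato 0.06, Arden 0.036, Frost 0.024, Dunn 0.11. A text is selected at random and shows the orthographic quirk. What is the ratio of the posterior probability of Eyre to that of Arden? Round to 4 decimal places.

Unnormalized posteriors (prior × likelihood):
  Eyre: 0.212 × 0.01 = 0.00212
  Bell: 0.19 × 0.125 = 0.02375
  Cato: 0.225 × 0.06 = 0.0135
  Arden: 0.136 × 0.036 = 0.004896
  Frost: 0.107 × 0.024 = 0.002568
  Dunn: 0.13 × 0.11 = 0.0143
Sum = 0.061134.
The ratio is 0.00212 / 0.004896 (the normalizer cancels) = 0.4330.

0.4330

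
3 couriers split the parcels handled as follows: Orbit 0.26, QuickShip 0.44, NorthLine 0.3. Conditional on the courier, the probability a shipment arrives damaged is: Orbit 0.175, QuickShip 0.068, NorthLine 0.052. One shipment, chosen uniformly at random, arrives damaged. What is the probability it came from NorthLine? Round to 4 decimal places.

0.1714

Unnormalized posteriors (prior × likelihood):
  Orbit: 0.26 × 0.175 = 0.0455
  QuickShip: 0.44 × 0.068 = 0.02992
  NorthLine: 0.3 × 0.052 = 0.0156
Total = 0.09102.
P(NorthLine | evidence) = 0.0156 / 0.09102 ≈ 0.1714.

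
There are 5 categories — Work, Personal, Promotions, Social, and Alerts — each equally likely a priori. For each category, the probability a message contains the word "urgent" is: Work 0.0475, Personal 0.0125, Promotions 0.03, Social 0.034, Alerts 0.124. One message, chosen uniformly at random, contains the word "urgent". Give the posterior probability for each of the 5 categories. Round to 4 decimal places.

Since the prior is uniform, the posterior is proportional to the likelihood:
  Work: 0.0475
  Personal: 0.0125
  Promotions: 0.03
  Social: 0.034
  Alerts: 0.124
Sum = 0.248.
P(Work | urgent-flag) = 0.0475/0.248 ≈ 0.1915
P(Personal | urgent-flag) = 0.0125/0.248 ≈ 0.0504
P(Promotions | urgent-flag) = 0.03/0.248 ≈ 0.1210
P(Social | urgent-flag) = 0.034/0.248 ≈ 0.1371
P(Alerts | urgent-flag) = 0.124/0.248 ≈ 0.5000
(Check: 0.1915+0.0504+0.1210+0.1371+0.5000 = 1.0000.)

Work 0.1915, Personal 0.0504, Promotions 0.1210, Social 0.1371, Alerts 0.5000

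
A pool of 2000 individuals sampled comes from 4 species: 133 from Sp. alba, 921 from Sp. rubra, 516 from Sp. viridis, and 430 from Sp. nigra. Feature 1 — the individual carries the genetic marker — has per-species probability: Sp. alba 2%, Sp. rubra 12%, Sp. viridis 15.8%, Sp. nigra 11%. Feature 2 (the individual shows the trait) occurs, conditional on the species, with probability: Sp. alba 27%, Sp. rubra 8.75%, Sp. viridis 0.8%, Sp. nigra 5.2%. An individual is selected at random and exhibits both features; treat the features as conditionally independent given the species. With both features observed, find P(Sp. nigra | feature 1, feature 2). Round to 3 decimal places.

By Bayes' rule, posterior ∝ prior × likelihood:
  Sp. alba: 0.0665 × 0.02 × 0.27 = 0.0003591
  Sp. rubra: 0.4605 × 0.12 × 0.0875 = 0.00483525
  Sp. viridis: 0.258 × 0.158 × 0.008 = 0.000326112
  Sp. nigra: 0.215 × 0.11 × 0.052 = 0.0012298
Sum = 0.006750262.
P(Sp. nigra | evidence) = 0.0012298 / 0.006750262 ≈ 0.182.

0.182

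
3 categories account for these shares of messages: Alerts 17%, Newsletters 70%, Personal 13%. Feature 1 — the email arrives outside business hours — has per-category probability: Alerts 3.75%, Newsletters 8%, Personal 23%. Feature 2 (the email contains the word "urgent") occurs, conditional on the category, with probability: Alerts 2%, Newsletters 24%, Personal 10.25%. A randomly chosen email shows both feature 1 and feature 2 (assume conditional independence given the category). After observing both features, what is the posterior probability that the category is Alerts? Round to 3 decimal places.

By Bayes' rule, posterior ∝ prior × likelihood:
  Alerts: 0.17 × 0.0375 × 0.02 = 0.0001275
  Newsletters: 0.7 × 0.08 × 0.24 = 0.01344
  Personal: 0.13 × 0.23 × 0.1025 = 0.00306475
Normalizing constant = 0.01663225.
P(Alerts | evidence) = 0.0001275 / 0.01663225 ≈ 0.008.

0.008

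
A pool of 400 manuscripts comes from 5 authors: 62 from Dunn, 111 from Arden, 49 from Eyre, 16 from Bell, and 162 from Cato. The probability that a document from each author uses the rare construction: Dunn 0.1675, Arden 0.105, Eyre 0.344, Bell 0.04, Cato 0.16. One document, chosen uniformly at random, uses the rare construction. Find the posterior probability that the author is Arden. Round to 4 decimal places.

0.1781

Prior × likelihood for each hypothesis:
  Dunn: 0.155 × 0.1675 = 0.0259625
  Arden: 0.2775 × 0.105 = 0.0291375
  Eyre: 0.1225 × 0.344 = 0.04214
  Bell: 0.04 × 0.04 = 0.0016
  Cato: 0.405 × 0.16 = 0.0648
Sum = 0.16364.
P(Arden | evidence) = 0.0291375 / 0.16364 ≈ 0.1781.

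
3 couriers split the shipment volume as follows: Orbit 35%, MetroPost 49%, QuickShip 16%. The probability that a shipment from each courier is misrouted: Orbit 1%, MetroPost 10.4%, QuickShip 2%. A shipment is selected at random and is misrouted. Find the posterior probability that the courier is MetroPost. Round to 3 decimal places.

0.884

By Bayes' rule, posterior ∝ prior × likelihood:
  Orbit: 0.35 × 0.01 = 0.0035
  MetroPost: 0.49 × 0.104 = 0.05096
  QuickShip: 0.16 × 0.02 = 0.0032
Normalizing constant = 0.05766.
P(MetroPost | evidence) = 0.05096 / 0.05766 ≈ 0.884.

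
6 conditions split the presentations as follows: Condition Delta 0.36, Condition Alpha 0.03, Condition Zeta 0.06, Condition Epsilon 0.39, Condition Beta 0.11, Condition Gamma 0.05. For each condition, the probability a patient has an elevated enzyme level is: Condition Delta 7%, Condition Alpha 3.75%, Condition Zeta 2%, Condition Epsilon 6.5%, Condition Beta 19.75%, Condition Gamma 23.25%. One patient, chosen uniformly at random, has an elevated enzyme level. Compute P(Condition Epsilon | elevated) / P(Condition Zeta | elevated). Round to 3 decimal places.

21.125

Compute prior × likelihood for every hypothesis:
  Condition Delta: 0.36 × 0.07 = 0.0252
  Condition Alpha: 0.03 × 0.0375 = 0.001125
  Condition Zeta: 0.06 × 0.02 = 0.0012
  Condition Epsilon: 0.39 × 0.065 = 0.02535
  Condition Beta: 0.11 × 0.1975 = 0.021725
  Condition Gamma: 0.05 × 0.2325 = 0.011625
Total = 0.086225.
The ratio is 0.02535 / 0.0012 (the normalizer cancels) = 21.125.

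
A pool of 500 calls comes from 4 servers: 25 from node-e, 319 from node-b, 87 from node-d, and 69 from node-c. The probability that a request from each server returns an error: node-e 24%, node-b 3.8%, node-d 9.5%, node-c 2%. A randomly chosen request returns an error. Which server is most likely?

node-b

Prior × likelihood for each hypothesis:
  node-e: 0.05 × 0.24 = 0.012
  node-b: 0.638 × 0.038 = 0.024244
  node-d: 0.174 × 0.095 = 0.01653
  node-c: 0.138 × 0.02 = 0.00276
Normalizing constant = 0.055534.
Largest term belongs to node-b, so node-b is most probable.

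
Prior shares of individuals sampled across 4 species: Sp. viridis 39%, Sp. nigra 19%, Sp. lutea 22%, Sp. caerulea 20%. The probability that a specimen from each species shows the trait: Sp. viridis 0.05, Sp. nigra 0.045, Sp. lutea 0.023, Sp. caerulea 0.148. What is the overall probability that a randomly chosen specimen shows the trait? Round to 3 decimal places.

0.063

Compute prior × likelihood for every hypothesis:
  Sp. viridis: 0.39 × 0.05 = 0.0195
  Sp. nigra: 0.19 × 0.045 = 0.00855
  Sp. lutea: 0.22 × 0.023 = 0.00506
  Sp. caerulea: 0.2 × 0.148 = 0.0296
P(trait) = 0.0195 + 0.00855 + 0.00506 + 0.0296 = 0.06271 → 0.063.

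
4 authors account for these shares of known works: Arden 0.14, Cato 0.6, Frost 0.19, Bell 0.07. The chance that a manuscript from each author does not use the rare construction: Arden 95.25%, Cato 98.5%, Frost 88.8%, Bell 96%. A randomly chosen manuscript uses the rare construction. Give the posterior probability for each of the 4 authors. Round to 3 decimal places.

Arden 0.167, Cato 0.227, Frost 0.536, Bell 0.070

Taking complements, P(rare-form | each) = Arden 0.0475, Cato 0.015, Frost 0.112, Bell 0.04.
Unnormalized posteriors (prior × likelihood):
  Arden: 0.14 × 0.0475 = 0.00665
  Cato: 0.6 × 0.015 = 0.009
  Frost: 0.19 × 0.112 = 0.02128
  Bell: 0.07 × 0.04 = 0.0028
Total = 0.03973.
P(Arden | rare-form) = 0.00665/0.03973 ≈ 0.167
P(Cato | rare-form) = 0.009/0.03973 ≈ 0.227
P(Frost | rare-form) = 0.02128/0.03973 ≈ 0.536
P(Bell | rare-form) = 0.0028/0.03973 ≈ 0.070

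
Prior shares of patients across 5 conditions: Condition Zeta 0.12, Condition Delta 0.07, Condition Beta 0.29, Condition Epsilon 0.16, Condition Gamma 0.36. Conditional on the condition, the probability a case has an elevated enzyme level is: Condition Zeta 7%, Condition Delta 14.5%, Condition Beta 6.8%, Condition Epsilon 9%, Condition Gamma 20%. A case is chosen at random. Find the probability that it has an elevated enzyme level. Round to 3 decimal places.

0.125

Unnormalized posteriors (prior × likelihood):
  Condition Zeta: 0.12 × 0.07 = 0.0084
  Condition Delta: 0.07 × 0.145 = 0.01015
  Condition Beta: 0.29 × 0.068 = 0.01972
  Condition Epsilon: 0.16 × 0.09 = 0.0144
  Condition Gamma: 0.36 × 0.2 = 0.072
P(elevated) = 0.0084 + 0.01015 + 0.01972 + 0.0144 + 0.072 = 0.12467 → 0.125.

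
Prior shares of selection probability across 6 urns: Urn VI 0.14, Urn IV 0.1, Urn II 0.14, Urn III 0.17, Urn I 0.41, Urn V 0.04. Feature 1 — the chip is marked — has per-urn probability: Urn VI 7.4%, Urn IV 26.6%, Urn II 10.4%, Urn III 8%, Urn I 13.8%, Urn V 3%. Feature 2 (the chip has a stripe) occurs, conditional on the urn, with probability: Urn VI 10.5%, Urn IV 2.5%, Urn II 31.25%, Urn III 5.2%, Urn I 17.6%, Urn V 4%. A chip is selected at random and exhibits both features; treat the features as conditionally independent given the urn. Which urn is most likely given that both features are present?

By Bayes' rule, posterior ∝ prior × likelihood:
  Urn VI: 0.14 × 0.074 × 0.105 = 0.0010878
  Urn IV: 0.1 × 0.266 × 0.025 = 0.000665
  Urn II: 0.14 × 0.104 × 0.3125 = 0.00455
  Urn III: 0.17 × 0.08 × 0.052 = 0.0007072
  Urn I: 0.41 × 0.138 × 0.176 = 0.00995808
  Urn V: 0.04 × 0.03 × 0.04 = 0.000048
Sum = 0.01701608.
Largest term belongs to Urn I, so Urn I is most probable.

Urn I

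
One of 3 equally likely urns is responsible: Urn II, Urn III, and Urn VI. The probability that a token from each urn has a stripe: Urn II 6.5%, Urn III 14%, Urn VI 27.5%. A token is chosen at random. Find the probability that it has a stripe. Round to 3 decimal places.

0.160

Since the prior is uniform, the posterior is proportional to the likelihood:
  Urn II: 0.065
  Urn III: 0.14
  Urn VI: 0.275
P(striped) = (1/3) × (0.065 + 0.14 + 0.275) = 0.48/3 ≈ 0.160.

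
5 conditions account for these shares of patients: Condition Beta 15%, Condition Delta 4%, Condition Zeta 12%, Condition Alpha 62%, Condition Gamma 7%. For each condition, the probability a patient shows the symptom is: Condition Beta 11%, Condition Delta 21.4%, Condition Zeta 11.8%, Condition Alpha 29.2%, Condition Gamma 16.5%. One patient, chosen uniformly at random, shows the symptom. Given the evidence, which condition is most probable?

Condition Alpha

Compute prior × likelihood for every hypothesis:
  Condition Beta: 0.15 × 0.11 = 0.0165
  Condition Delta: 0.04 × 0.214 = 0.00856
  Condition Zeta: 0.12 × 0.118 = 0.01416
  Condition Alpha: 0.62 × 0.292 = 0.18104
  Condition Gamma: 0.07 × 0.165 = 0.01155
Total = 0.23181.
Largest term belongs to Condition Alpha, so Condition Alpha is most probable.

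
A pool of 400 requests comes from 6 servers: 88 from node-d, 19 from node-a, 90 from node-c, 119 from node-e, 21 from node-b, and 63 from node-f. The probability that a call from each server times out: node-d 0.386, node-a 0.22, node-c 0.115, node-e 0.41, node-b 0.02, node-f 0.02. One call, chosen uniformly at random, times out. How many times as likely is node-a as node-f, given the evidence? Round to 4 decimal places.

3.3175

Prior × likelihood for each hypothesis:
  node-d: 0.22 × 0.386 = 0.08492
  node-a: 0.0475 × 0.22 = 0.01045
  node-c: 0.225 × 0.115 = 0.025875
  node-e: 0.2975 × 0.41 = 0.121975
  node-b: 0.0525 × 0.02 = 0.00105
  node-f: 0.1575 × 0.02 = 0.00315
Normalizing constant = 0.24742.
The ratio is 0.01045 / 0.00315 (the normalizer cancels) = 3.3175.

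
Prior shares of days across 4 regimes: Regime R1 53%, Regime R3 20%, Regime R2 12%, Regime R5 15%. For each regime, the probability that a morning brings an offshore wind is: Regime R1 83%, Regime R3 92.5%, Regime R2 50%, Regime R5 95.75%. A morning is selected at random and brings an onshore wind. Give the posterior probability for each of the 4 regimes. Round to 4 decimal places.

Regime R1 0.5254, Regime R3 0.0875, Regime R2 0.3499, Regime R5 0.0372

Taking complements, P(onshore | each) = Regime R1 0.17, Regime R3 0.075, Regime R2 0.5, Regime R5 0.0425.
Compute prior × likelihood for every hypothesis:
  Regime R1: 0.53 × 0.17 = 0.0901
  Regime R3: 0.2 × 0.075 = 0.015
  Regime R2: 0.12 × 0.5 = 0.06
  Regime R5: 0.15 × 0.0425 = 0.006375
Sum = 0.171475.
P(Regime R1 | onshore) = 0.0901/0.171475 ≈ 0.5254
P(Regime R3 | onshore) = 0.015/0.171475 ≈ 0.0875
P(Regime R2 | onshore) = 0.06/0.171475 ≈ 0.3499
P(Regime R5 | onshore) = 0.006375/0.171475 ≈ 0.0372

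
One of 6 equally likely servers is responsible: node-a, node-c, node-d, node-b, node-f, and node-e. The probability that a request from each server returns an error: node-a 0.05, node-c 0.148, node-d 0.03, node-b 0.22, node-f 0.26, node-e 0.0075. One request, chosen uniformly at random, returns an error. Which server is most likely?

With a uniform prior (1/6 each), posterior ∝ likelihood:
  node-a: 0.05
  node-c: 0.148
  node-d: 0.03
  node-b: 0.22
  node-f: 0.26
  node-e: 0.0075
Sum = 0.7155.
Largest term belongs to node-f, so node-f is most probable.

node-f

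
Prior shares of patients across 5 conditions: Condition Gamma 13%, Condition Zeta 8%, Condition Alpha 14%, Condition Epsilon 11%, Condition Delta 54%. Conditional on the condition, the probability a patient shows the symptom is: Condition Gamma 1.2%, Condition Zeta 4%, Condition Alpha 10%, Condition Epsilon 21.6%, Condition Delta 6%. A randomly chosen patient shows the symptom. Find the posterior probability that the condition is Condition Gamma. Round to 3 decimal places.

Unnormalized posteriors (prior × likelihood):
  Condition Gamma: 0.13 × 0.012 = 0.00156
  Condition Zeta: 0.08 × 0.04 = 0.0032
  Condition Alpha: 0.14 × 0.1 = 0.014
  Condition Epsilon: 0.11 × 0.216 = 0.02376
  Condition Delta: 0.54 × 0.06 = 0.0324
Normalizing constant = 0.07492.
P(Condition Gamma | evidence) = 0.00156 / 0.07492 ≈ 0.021.

0.021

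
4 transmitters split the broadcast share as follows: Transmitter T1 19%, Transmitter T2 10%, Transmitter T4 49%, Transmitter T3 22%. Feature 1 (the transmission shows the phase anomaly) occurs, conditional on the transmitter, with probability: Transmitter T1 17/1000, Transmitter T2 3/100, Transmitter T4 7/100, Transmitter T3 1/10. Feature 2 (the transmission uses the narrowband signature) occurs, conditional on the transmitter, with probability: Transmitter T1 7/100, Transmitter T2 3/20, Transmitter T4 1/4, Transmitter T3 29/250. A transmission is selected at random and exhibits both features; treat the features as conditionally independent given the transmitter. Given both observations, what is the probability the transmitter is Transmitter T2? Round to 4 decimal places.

Prior × likelihood for each hypothesis:
  Transmitter T1: 0.19 × 0.017 × 0.07 = 0.0002261
  Transmitter T2: 0.1 × 0.03 × 0.15 = 0.00045
  Transmitter T4: 0.49 × 0.07 × 0.25 = 0.008575
  Transmitter T3: 0.22 × 0.1 × 0.116 = 0.002552
Sum = 0.0118031.
P(Transmitter T2 | evidence) = 0.00045 / 0.0118031 ≈ 0.0381.

0.0381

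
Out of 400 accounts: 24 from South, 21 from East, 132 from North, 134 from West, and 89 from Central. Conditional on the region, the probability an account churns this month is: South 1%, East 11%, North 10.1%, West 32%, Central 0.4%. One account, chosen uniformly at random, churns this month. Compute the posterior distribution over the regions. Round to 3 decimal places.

South 0.004, East 0.039, North 0.226, West 0.725, Central 0.006

Compute prior × likelihood for every hypothesis:
  South: 0.06 × 0.01 = 0.0006
  East: 0.0525 × 0.11 = 0.005775
  North: 0.33 × 0.101 = 0.03333
  West: 0.335 × 0.32 = 0.1072
  Central: 0.2225 × 0.004 = 0.00089
Normalizing constant = 0.147795.
P(South | churn) = 0.0006/0.147795 ≈ 0.004
P(East | churn) = 0.005775/0.147795 ≈ 0.039
P(North | churn) = 0.03333/0.147795 ≈ 0.226
P(West | churn) = 0.1072/0.147795 ≈ 0.725
P(Central | churn) = 0.00089/0.147795 ≈ 0.006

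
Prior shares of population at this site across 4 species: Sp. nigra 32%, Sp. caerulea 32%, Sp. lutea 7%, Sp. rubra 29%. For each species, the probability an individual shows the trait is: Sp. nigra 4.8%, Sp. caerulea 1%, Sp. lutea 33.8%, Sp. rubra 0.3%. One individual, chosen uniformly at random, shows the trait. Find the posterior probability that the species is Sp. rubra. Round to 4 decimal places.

0.0202

Compute prior × likelihood for every hypothesis:
  Sp. nigra: 0.32 × 0.048 = 0.01536
  Sp. caerulea: 0.32 × 0.01 = 0.0032
  Sp. lutea: 0.07 × 0.338 = 0.02366
  Sp. rubra: 0.29 × 0.003 = 0.00087
Total = 0.04309.
P(Sp. rubra | evidence) = 0.00087 / 0.04309 ≈ 0.0202.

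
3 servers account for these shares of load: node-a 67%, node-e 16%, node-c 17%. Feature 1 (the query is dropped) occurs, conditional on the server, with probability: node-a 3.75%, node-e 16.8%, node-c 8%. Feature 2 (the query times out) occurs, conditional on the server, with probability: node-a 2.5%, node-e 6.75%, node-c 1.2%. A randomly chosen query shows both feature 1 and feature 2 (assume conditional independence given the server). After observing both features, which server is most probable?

node-e

By Bayes' rule, posterior ∝ prior × likelihood:
  node-a: 0.67 × 0.0375 × 0.025 = 0.000628125
  node-e: 0.16 × 0.168 × 0.0675 = 0.0018144
  node-c: 0.17 × 0.08 × 0.012 = 0.0001632
Normalizing constant = 0.002605725.
Largest term belongs to node-e, so node-e is most probable.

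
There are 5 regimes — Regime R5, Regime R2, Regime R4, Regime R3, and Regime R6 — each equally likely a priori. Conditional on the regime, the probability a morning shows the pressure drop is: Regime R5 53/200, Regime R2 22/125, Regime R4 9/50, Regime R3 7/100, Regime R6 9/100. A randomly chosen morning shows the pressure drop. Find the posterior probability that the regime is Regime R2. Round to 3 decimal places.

0.225

Since the prior is uniform, the posterior is proportional to the likelihood:
  Regime R5: 0.265
  Regime R2: 0.176
  Regime R4: 0.18
  Regime R3: 0.07
  Regime R6: 0.09
Total = 0.781.
P(Regime R2 | evidence) = 0.176 / 0.781 ≈ 0.225.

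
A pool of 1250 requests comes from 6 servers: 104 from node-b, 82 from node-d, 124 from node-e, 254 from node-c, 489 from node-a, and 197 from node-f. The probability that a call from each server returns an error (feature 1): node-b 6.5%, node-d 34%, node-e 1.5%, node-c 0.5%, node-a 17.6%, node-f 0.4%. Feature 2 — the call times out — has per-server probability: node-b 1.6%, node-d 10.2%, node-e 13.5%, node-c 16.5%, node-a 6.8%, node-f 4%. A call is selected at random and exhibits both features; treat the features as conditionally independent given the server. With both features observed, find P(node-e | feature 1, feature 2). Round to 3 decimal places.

0.027

By Bayes' rule, posterior ∝ prior × likelihood:
  node-b: 0.0832 × 0.065 × 0.016 = 0.000086528
  node-d: 0.0656 × 0.34 × 0.102 = 0.002275008
  node-e: 0.0992 × 0.015 × 0.135 = 0.00020088
  node-c: 0.2032 × 0.005 × 0.165 = 0.00016764
  node-a: 0.3912 × 0.176 × 0.068 = 0.0046818816
  node-f: 0.1576 × 0.004 × 0.04 = 0.000025216
Total = 0.0074371536.
P(node-e | evidence) = 0.00020088 / 0.0074371536 ≈ 0.027.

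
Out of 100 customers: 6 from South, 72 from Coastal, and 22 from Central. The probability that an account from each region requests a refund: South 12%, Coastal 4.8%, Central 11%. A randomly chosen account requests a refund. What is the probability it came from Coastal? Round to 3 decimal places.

Unnormalized posteriors (prior × likelihood):
  South: 0.06 × 0.12 = 0.0072
  Coastal: 0.72 × 0.048 = 0.03456
  Central: 0.22 × 0.11 = 0.0242
Normalizing constant = 0.06596.
P(Coastal | evidence) = 0.03456 / 0.06596 ≈ 0.524.

0.524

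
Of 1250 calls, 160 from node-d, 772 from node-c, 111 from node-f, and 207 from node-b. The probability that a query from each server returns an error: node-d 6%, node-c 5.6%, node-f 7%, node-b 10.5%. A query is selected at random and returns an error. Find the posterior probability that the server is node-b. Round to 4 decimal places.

0.2640

Unnormalized posteriors (prior × likelihood):
  node-d: 0.128 × 0.06 = 0.00768
  node-c: 0.6176 × 0.056 = 0.0345856
  node-f: 0.0888 × 0.07 = 0.006216
  node-b: 0.1656 × 0.105 = 0.017388
Total = 0.0658696.
P(node-b | evidence) = 0.017388 / 0.0658696 ≈ 0.2640.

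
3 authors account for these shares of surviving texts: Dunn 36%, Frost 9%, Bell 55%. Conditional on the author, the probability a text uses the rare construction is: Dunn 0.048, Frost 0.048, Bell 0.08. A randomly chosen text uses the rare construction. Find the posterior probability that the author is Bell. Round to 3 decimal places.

0.671

Compute prior × likelihood for every hypothesis:
  Dunn: 0.36 × 0.048 = 0.01728
  Frost: 0.09 × 0.048 = 0.00432
  Bell: 0.55 × 0.08 = 0.044
Normalizing constant = 0.0656.
P(Bell | evidence) = 0.044 / 0.0656 ≈ 0.671.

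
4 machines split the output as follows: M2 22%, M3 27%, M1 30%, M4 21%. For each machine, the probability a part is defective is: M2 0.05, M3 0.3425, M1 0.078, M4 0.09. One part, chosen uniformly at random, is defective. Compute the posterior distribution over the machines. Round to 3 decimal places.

Unnormalized posteriors (prior × likelihood):
  M2: 0.22 × 0.05 = 0.011
  M3: 0.27 × 0.3425 = 0.092475
  M1: 0.3 × 0.078 = 0.0234
  M4: 0.21 × 0.09 = 0.0189
Normalizing constant = 0.145775.
P(M2 | defective) = 0.011/0.145775 ≈ 0.075
P(M3 | defective) = 0.092475/0.145775 ≈ 0.634
P(M1 | defective) = 0.0234/0.145775 ≈ 0.161
P(M4 | defective) = 0.0189/0.145775 ≈ 0.130

M2 0.075, M3 0.634, M1 0.161, M4 0.130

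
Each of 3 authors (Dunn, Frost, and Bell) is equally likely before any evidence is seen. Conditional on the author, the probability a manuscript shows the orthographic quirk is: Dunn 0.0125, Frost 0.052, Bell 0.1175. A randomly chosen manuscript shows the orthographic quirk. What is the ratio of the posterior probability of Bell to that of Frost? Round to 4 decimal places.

2.2596

With a uniform prior (1/3 each), posterior ∝ likelihood:
  Dunn: 0.0125
  Frost: 0.052
  Bell: 0.1175
Sum = 0.182.
The ratio is 0.1175 / 0.052 (the normalizer cancels) = 2.2596.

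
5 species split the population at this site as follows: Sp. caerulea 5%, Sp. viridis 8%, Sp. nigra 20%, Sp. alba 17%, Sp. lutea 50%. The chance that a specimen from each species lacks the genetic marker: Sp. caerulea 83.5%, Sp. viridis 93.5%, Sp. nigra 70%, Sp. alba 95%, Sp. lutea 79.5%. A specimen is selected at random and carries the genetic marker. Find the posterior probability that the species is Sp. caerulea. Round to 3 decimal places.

Taking complements, P(marker | each) = Sp. caerulea 0.165, Sp. viridis 0.065, Sp. nigra 0.3, Sp. alba 0.05, Sp. lutea 0.205.
Compute prior × likelihood for every hypothesis:
  Sp. caerulea: 0.05 × 0.165 = 0.00825
  Sp. viridis: 0.08 × 0.065 = 0.0052
  Sp. nigra: 0.2 × 0.3 = 0.06
  Sp. alba: 0.17 × 0.05 = 0.0085
  Sp. lutea: 0.5 × 0.205 = 0.1025
Normalizing constant = 0.18445.
P(Sp. caerulea | evidence) = 0.00825 / 0.18445 ≈ 0.045.

0.045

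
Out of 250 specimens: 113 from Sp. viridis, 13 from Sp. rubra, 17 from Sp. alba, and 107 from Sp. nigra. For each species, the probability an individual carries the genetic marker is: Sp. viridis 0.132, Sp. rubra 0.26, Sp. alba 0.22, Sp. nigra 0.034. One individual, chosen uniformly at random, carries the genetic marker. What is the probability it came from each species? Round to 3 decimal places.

Sp. viridis 0.581, Sp. rubra 0.132, Sp. alba 0.146, Sp. nigra 0.142

By Bayes' rule, posterior ∝ prior × likelihood:
  Sp. viridis: 0.452 × 0.132 = 0.059664
  Sp. rubra: 0.052 × 0.26 = 0.01352
  Sp. alba: 0.068 × 0.22 = 0.01496
  Sp. nigra: 0.428 × 0.034 = 0.014552
Total = 0.102696.
P(Sp. viridis | marker) = 0.059664/0.102696 ≈ 0.581
P(Sp. rubra | marker) = 0.01352/0.102696 ≈ 0.132
P(Sp. alba | marker) = 0.01496/0.102696 ≈ 0.146
P(Sp. nigra | marker) = 0.014552/0.102696 ≈ 0.142
(Check: 0.581+0.132+0.146+0.142 = 1.001.)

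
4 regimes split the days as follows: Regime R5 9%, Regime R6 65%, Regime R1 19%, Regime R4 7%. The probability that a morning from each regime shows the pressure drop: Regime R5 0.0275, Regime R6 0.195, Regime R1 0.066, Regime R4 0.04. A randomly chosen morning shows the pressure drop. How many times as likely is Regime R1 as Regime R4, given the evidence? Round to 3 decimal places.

Prior × likelihood for each hypothesis:
  Regime R5: 0.09 × 0.0275 = 0.002475
  Regime R6: 0.65 × 0.195 = 0.12675
  Regime R1: 0.19 × 0.066 = 0.01254
  Regime R4: 0.07 × 0.04 = 0.0028
Sum = 0.144565.
The ratio is 0.01254 / 0.0028 (the normalizer cancels) = 4.479.

4.479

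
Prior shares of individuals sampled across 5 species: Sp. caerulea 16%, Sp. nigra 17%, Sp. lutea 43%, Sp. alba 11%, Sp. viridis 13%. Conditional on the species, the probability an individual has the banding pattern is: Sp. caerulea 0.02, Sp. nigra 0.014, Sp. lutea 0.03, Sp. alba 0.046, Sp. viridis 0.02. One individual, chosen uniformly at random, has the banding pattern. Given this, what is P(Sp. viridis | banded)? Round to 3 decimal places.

0.099

Prior × likelihood for each hypothesis:
  Sp. caerulea: 0.16 × 0.02 = 0.0032
  Sp. nigra: 0.17 × 0.014 = 0.00238
  Sp. lutea: 0.43 × 0.03 = 0.0129
  Sp. alba: 0.11 × 0.046 = 0.00506
  Sp. viridis: 0.13 × 0.02 = 0.0026
Total = 0.02614.
P(Sp. viridis | evidence) = 0.0026 / 0.02614 ≈ 0.099.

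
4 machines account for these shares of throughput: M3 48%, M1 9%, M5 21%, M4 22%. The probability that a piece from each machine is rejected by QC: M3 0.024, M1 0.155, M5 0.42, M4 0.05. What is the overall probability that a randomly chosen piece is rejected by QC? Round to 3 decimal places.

By Bayes' rule, posterior ∝ prior × likelihood:
  M3: 0.48 × 0.024 = 0.01152
  M1: 0.09 × 0.155 = 0.01395
  M5: 0.21 × 0.42 = 0.0882
  M4: 0.22 × 0.05 = 0.011
P(rejected) = 0.01152 + 0.01395 + 0.0882 + 0.011 = 0.12467 → 0.125.

0.125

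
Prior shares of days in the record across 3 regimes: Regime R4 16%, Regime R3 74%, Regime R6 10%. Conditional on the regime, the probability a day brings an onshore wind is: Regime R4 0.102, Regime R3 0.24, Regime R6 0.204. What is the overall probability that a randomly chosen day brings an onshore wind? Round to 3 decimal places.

By Bayes' rule, posterior ∝ prior × likelihood:
  Regime R4: 0.16 × 0.102 = 0.01632
  Regime R3: 0.74 × 0.24 = 0.1776
  Regime R6: 0.1 × 0.204 = 0.0204
P(onshore) = 0.01632 + 0.1776 + 0.0204 = 0.21432 → 0.214.

0.214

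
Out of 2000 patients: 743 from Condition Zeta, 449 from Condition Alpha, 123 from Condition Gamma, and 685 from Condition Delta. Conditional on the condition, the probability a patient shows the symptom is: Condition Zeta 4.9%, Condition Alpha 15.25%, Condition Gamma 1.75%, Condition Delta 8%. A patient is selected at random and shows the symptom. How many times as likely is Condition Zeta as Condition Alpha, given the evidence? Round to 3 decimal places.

Prior × likelihood for each hypothesis:
  Condition Zeta: 0.3715 × 0.049 = 0.0182035
  Condition Alpha: 0.2245 × 0.1525 = 0.03423625
  Condition Gamma: 0.0615 × 0.0175 = 0.00107625
  Condition Delta: 0.3425 × 0.08 = 0.0274
Total = 0.080916.
The ratio is 0.0182035 / 0.03423625 (the normalizer cancels) = 0.532.

0.532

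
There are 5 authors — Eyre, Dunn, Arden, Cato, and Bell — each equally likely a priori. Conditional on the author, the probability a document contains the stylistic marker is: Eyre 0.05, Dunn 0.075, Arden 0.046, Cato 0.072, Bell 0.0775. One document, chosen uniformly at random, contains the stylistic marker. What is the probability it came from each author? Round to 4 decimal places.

Eyre 0.1560, Dunn 0.2340, Arden 0.1435, Cato 0.2246, Bell 0.2418

With a uniform prior (1/5 each), posterior ∝ likelihood:
  Eyre: 0.05
  Dunn: 0.075
  Arden: 0.046
  Cato: 0.072
  Bell: 0.0775
Sum = 0.3205.
P(Eyre | marker) = 0.05/0.3205 ≈ 0.1560
P(Dunn | marker) = 0.075/0.3205 ≈ 0.2340
P(Arden | marker) = 0.046/0.3205 ≈ 0.1435
P(Cato | marker) = 0.072/0.3205 ≈ 0.2246
P(Bell | marker) = 0.0775/0.3205 ≈ 0.2418
(Check: 0.1560+0.2340+0.1435+0.2246+0.2418 = 0.9999.)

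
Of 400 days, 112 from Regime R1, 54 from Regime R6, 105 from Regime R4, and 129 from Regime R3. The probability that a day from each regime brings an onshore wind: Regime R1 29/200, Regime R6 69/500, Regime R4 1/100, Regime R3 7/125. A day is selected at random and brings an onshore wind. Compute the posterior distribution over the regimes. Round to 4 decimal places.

Compute prior × likelihood for every hypothesis:
  Regime R1: 0.28 × 0.145 = 0.0406
  Regime R6: 0.135 × 0.138 = 0.01863
  Regime R4: 0.2625 × 0.01 = 0.002625
  Regime R3: 0.3225 × 0.056 = 0.01806
Total = 0.079915.
P(Regime R1 | onshore) = 0.0406/0.079915 ≈ 0.5080
P(Regime R6 | onshore) = 0.01863/0.079915 ≈ 0.2331
P(Regime R4 | onshore) = 0.002625/0.079915 ≈ 0.0328
P(Regime R3 | onshore) = 0.01806/0.079915 ≈ 0.2260

Regime R1 0.5080, Regime R6 0.2331, Regime R4 0.0328, Regime R3 0.2260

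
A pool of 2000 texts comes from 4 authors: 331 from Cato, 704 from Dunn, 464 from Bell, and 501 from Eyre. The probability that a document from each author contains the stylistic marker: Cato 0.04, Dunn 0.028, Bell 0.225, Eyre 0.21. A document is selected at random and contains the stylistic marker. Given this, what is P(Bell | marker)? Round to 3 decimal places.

Prior × likelihood for each hypothesis:
  Cato: 0.1655 × 0.04 = 0.00662
  Dunn: 0.352 × 0.028 = 0.009856
  Bell: 0.232 × 0.225 = 0.0522
  Eyre: 0.2505 × 0.21 = 0.052605
Total = 0.121281.
P(Bell | evidence) = 0.0522 / 0.121281 ≈ 0.430.

0.430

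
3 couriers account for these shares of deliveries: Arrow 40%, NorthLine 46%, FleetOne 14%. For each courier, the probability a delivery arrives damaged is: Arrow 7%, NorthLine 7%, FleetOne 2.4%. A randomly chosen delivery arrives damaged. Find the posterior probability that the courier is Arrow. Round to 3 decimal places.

Compute prior × likelihood for every hypothesis:
  Arrow: 0.4 × 0.07 = 0.028
  NorthLine: 0.46 × 0.07 = 0.0322
  FleetOne: 0.14 × 0.024 = 0.00336
Sum = 0.06356.
P(Arrow | evidence) = 0.028 / 0.06356 ≈ 0.441.

0.441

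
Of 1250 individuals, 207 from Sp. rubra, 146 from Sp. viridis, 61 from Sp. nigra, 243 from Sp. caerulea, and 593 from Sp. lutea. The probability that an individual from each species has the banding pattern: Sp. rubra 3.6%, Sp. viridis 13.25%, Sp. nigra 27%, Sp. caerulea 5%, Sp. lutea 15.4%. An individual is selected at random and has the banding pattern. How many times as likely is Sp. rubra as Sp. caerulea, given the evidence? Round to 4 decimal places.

0.6133

Compute prior × likelihood for every hypothesis:
  Sp. rubra: 0.1656 × 0.036 = 0.0059616
  Sp. viridis: 0.1168 × 0.1325 = 0.015476
  Sp. nigra: 0.0488 × 0.27 = 0.013176
  Sp. caerulea: 0.1944 × 0.05 = 0.00972
  Sp. lutea: 0.4744 × 0.154 = 0.0730576
Total = 0.1173912.
The ratio is 0.0059616 / 0.00972 (the normalizer cancels) = 0.6133.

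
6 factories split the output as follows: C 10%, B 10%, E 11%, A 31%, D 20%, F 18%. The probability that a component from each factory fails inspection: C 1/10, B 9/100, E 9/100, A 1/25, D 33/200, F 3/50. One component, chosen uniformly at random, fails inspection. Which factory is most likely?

Prior × likelihood for each hypothesis:
  C: 0.1 × 0.1 = 0.01
  B: 0.1 × 0.09 = 0.009
  E: 0.11 × 0.09 = 0.0099
  A: 0.31 × 0.04 = 0.0124
  D: 0.2 × 0.165 = 0.033
  F: 0.18 × 0.06 = 0.0108
Sum = 0.0851.
Largest term belongs to D, so D is most probable.

D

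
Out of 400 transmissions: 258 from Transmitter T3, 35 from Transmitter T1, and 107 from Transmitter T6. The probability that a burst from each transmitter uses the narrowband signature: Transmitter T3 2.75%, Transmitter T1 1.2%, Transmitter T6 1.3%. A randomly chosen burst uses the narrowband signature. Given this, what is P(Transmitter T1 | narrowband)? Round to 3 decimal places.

0.047

By Bayes' rule, posterior ∝ prior × likelihood:
  Transmitter T3: 0.645 × 0.0275 = 0.0177375
  Transmitter T1: 0.0875 × 0.012 = 0.00105
  Transmitter T6: 0.2675 × 0.013 = 0.0034775
Total = 0.022265.
P(Transmitter T1 | evidence) = 0.00105 / 0.022265 ≈ 0.047.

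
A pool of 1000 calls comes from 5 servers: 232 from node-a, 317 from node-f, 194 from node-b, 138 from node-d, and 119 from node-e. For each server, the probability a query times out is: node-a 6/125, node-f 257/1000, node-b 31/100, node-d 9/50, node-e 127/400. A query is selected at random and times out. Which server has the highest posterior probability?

node-f

Compute prior × likelihood for every hypothesis:
  node-a: 0.232 × 0.048 = 0.011136
  node-f: 0.317 × 0.257 = 0.081469
  node-b: 0.194 × 0.31 = 0.06014
  node-d: 0.138 × 0.18 = 0.02484
  node-e: 0.119 × 0.3175 = 0.0377825
Total = 0.2153675.
Largest term belongs to node-f, so node-f is most probable.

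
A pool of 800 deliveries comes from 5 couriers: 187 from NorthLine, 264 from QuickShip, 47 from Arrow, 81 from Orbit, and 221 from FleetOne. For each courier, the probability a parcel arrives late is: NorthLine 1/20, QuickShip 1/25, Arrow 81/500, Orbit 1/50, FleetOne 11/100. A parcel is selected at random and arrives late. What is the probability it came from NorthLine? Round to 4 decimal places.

By Bayes' rule, posterior ∝ prior × likelihood:
  NorthLine: 0.23375 × 0.05 = 0.0116875
  QuickShip: 0.33 × 0.04 = 0.0132
  Arrow: 0.05875 × 0.162 = 0.0095175
  Orbit: 0.10125 × 0.02 = 0.002025
  FleetOne: 0.27625 × 0.11 = 0.0303875
Normalizing constant = 0.0668175.
P(NorthLine | evidence) = 0.0116875 / 0.0668175 ≈ 0.1749.

0.1749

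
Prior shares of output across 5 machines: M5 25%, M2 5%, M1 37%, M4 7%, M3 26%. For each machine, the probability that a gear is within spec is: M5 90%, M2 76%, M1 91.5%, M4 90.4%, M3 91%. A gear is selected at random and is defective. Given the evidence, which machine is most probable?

M1

Taking complements, P(defective | each) = M5 0.1, M2 0.24, M1 0.085, M4 0.096, M3 0.09.
Unnormalized posteriors (prior × likelihood):
  M5: 0.25 × 0.1 = 0.025
  M2: 0.05 × 0.24 = 0.012
  M1: 0.37 × 0.085 = 0.03145
  M4: 0.07 × 0.096 = 0.00672
  M3: 0.26 × 0.09 = 0.0234
Normalizing constant = 0.09857.
Largest term belongs to M1, so M1 is most probable.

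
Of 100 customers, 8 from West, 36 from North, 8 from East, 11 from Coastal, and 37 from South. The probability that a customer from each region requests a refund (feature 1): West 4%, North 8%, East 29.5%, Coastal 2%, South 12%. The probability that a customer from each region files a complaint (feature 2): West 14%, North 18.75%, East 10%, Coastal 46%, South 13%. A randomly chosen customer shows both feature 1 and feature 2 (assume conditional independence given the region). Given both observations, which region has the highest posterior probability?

Unnormalized posteriors (prior × likelihood):
  West: 0.08 × 0.04 × 0.14 = 0.000448
  North: 0.36 × 0.08 × 0.1875 = 0.0054
  East: 0.08 × 0.295 × 0.1 = 0.00236
  Coastal: 0.11 × 0.02 × 0.46 = 0.001012
  South: 0.37 × 0.12 × 0.13 = 0.005772
Total = 0.014992.
Largest term belongs to South, so South is most probable.

South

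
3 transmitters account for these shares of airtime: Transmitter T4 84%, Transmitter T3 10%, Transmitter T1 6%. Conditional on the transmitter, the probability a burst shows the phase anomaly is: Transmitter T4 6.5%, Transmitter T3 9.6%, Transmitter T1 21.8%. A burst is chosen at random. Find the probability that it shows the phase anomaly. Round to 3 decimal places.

0.077

Prior × likelihood for each hypothesis:
  Transmitter T4: 0.84 × 0.065 = 0.0546
  Transmitter T3: 0.1 × 0.096 = 0.0096
  Transmitter T1: 0.06 × 0.218 = 0.01308
P(anomaly) = 0.0546 + 0.0096 + 0.01308 = 0.07728 → 0.077.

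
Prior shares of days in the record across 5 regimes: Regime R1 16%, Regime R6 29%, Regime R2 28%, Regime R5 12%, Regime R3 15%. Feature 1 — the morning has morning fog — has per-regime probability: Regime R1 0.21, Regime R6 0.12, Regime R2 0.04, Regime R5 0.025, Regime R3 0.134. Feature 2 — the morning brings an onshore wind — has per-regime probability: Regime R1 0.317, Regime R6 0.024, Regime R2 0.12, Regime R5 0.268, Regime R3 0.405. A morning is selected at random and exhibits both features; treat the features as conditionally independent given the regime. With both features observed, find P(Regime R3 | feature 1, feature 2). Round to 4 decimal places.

0.3738

Unnormalized posteriors (prior × likelihood):
  Regime R1: 0.16 × 0.21 × 0.317 = 0.0106512
  Regime R6: 0.29 × 0.12 × 0.024 = 0.0008352
  Regime R2: 0.28 × 0.04 × 0.12 = 0.001344
  Regime R5: 0.12 × 0.025 × 0.268 = 0.000804
  Regime R3: 0.15 × 0.134 × 0.405 = 0.0081405
Sum = 0.0217749.
P(Regime R3 | evidence) = 0.0081405 / 0.0217749 ≈ 0.3738.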